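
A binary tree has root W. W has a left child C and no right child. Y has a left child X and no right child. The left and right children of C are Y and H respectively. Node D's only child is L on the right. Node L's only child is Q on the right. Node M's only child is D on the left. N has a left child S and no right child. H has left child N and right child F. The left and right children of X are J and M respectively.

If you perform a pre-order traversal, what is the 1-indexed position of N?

11

Pre-order visits the node, then its left subtree, then its right subtree.
Visit W.
At W: go left to C.
  Visit C.
  At C: go left to Y.
    Visit Y.
    At Y: go left to X.
      Visit X.
      At X: go left to J.
        J is a leaf — visit J.
      At X: go right to M.
        Visit M.
        At M: go left to D.
          Visit D.
          At D: no left child.
          At D: go right to L.
            Visit L.
            At L: no left child.
            At L: go right to Q.
              Q is a leaf — visit Q.
        At M: no right child.
    At Y: no right child.
  At C: go right to H.
    Visit H.
    At H: go left to N.
      Visit N.
      At N: go left to S.
        S is a leaf — visit S.
      At N: no right child.
    At H: go right to F.
      F is a leaf — visit F.
At W: no right child.
Full pre-order sequence: W, C, Y, X, J, M, D, L, Q, H, N, S, F.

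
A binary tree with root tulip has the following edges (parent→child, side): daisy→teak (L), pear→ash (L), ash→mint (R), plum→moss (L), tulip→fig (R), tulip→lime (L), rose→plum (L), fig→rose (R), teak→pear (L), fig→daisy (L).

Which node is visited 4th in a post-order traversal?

pear

Post-order visits the left subtree, then the right subtree, then the node.
At tulip: go left to lime.
  lime is a leaf — visit lime.
At tulip: go right to fig.
  At fig: go left to daisy.
    At daisy: go left to teak.
      At teak: go left to pear.
        At pear: go left to ash.
          At ash: no left child.
          At ash: go right to mint.
            mint is a leaf — visit mint.
          Visit ash.
        At pear: no right child.
        Visit pear.
      At teak: no right child.
      Visit teak.
    At daisy: no right child.
    Visit daisy.
  At fig: go right to rose.
    At rose: go left to plum.
      At plum: go left to moss.
        moss is a leaf — visit moss.
      At plum: no right child.
      Visit plum.
    At rose: no right child.
    Visit rose.
  Visit fig.
Visit tulip.
Full post-order sequence: lime, mint, ash, pear, teak, daisy, moss, plum, rose, fig, tulip.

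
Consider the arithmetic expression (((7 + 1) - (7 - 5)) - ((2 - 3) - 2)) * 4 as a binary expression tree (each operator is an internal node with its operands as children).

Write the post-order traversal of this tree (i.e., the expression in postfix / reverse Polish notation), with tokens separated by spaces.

Post-order on an expression tree gives postfix notation: for each operator, emit left operand, right operand, then the operator.

7 1 + 7 5 - - 2 3 - 2 - - 4 *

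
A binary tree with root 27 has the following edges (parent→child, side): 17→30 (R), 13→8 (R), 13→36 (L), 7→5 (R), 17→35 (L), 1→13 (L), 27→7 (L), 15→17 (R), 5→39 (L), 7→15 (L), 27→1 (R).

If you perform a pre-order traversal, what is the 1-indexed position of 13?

Pre-order visits the node, then its left subtree, then its right subtree.
Visit 27.
At 27: go left to 7.
  Visit 7.
  At 7: go left to 15.
    Visit 15.
    At 15: no left child.
    At 15: go right to 17.
      Visit 17.
      At 17: go left to 35.
        35 is a leaf — visit 35.
      At 17: go right to 30.
        30 is a leaf — visit 30.
  At 7: go right to 5.
    Visit 5.
    At 5: go left to 39.
      39 is a leaf — visit 39.
    At 5: no right child.
At 27: go right to 1.
  Visit 1.
  At 1: go left to 13.
    Visit 13.
    At 13: go left to 36.
      36 is a leaf — visit 36.
    At 13: go right to 8.
      8 is a leaf — visit 8.
  At 1: no right child.
Full pre-order sequence: 27, 7, 15, 17, 35, 30, 5, 39, 1, 13, 36, 8.

10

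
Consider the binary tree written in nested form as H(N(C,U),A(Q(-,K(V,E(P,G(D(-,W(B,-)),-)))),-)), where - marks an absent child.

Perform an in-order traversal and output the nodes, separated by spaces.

C N U H Q V K P E D B W G A

In-order visits the left subtree, then the node, then the right subtree.
At H: go left to N.
  At N: go left to C.
    C is a leaf — visit C.
  Visit N.
  At N: go right to U.
    U is a leaf — visit U.
Visit H.
At H: go right to A.
  At A: go left to Q.
    At Q: no left child.
    Visit Q.
    At Q: go right to K.
      At K: go left to V.
        V is a leaf — visit V.
      Visit K.
      At K: go right to E.
        At E: go left to P.
          P is a leaf — visit P.
        Visit E.
        At E: go right to G.
          At G: go left to D.
            At D: no left child.
            Visit D.
            At D: go right to W.
              At W: go left to B.
                B is a leaf — visit B.
              Visit W.
              At W: no right child.
          Visit G.
          At G: no right child.
  Visit A.
  At A: no right child.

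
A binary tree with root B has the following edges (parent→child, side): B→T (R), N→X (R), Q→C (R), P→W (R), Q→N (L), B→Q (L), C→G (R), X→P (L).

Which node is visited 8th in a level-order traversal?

Level-order visits nodes level by level from the root, left to right within each level.
Level 0: B
Level 1: Q, T
Level 2: N, C
Level 3: X, G
Level 4: P
Level 5: W
Full level-order sequence: B, Q, T, N, C, X, G, P, W.

P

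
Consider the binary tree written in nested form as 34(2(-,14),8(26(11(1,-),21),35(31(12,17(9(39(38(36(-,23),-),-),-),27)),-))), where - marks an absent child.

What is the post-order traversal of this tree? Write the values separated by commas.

14, 2, 1, 11, 21, 26, 12, 23, 36, 38, 39, 9, 27, 17, 31, 35, 8, 34

Post-order visits the left subtree, then the right subtree, then the node.
At 34: go left to 2.
  At 2: no left child.
  At 2: go right to 14.
    14 is a leaf — visit 14.
  Visit 2.
At 34: go right to 8.
  At 8: go left to 26.
    At 26: go left to 11.
      At 11: go left to 1.
        1 is a leaf — visit 1.
      At 11: no right child.
      Visit 11.
    At 26: go right to 21.
      21 is a leaf — visit 21.
    Visit 26.
  At 8: go right to 35.
    At 35: go left to 31.
      At 31: go left to 12.
        12 is a leaf — visit 12.
      At 31: go right to 17.
        At 17: go left to 9.
          At 9: go left to 39.
            At 39: go left to 38.
              At 38: go left to 36.
                At 36: no left child.
                At 36: go right to 23.
                  23 is a leaf — visit 23.
                Visit 36.
              At 38: no right child.
              Visit 38.
            At 39: no right child.
            Visit 39.
          At 9: no right child.
          Visit 9.
        At 17: go right to 27.
          27 is a leaf — visit 27.
        Visit 17.
      Visit 31.
    At 35: no right child.
    Visit 35.
  Visit 8.
Visit 34.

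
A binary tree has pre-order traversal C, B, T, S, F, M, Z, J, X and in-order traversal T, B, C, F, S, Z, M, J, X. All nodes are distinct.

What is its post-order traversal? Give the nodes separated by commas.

T, B, F, Z, X, J, M, S, C

The first element of pre-order is the root; it splits in-order into left and right subtrees.
Root C: left subtree has 2 nodes {T, B}, right has 6 {F, S, Z, M, J, X}.
  Root B: left subtree has 1 node {T}, right has 0 { }.
  Root S: left subtree has 1 node {F}, right has 4 {Z, M, J, X}.
    Root M: left subtree has 1 node {Z}, right has 2 {J, X}.
      Root J: left subtree has 0 nodes { }, right has 1 {X}.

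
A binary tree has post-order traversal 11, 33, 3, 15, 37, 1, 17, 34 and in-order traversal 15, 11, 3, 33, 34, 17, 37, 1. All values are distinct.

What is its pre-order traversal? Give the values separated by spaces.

The last element of post-order is the root; it splits in-order into left and right subtrees.
Root 34: left subtree has 4 nodes {15, 11, 3, 33}, right has 3 {17, 37, 1}.
  Root 15: left subtree has 0 nodes { }, right has 3 {11, 3, 33}.
    Root 3: left subtree has 1 node {11}, right has 1 {33}.
  Root 17: left subtree has 0 nodes { }, right has 2 {37, 1}.
    Root 1: left subtree has 1 node {37}, right has 0 { }.

34 15 3 11 33 17 1 37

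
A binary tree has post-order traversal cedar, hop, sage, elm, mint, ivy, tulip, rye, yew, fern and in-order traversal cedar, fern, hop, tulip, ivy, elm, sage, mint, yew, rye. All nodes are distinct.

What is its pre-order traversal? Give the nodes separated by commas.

fern, cedar, yew, tulip, hop, ivy, mint, elm, sage, rye

The last element of post-order is the root; it splits in-order into left and right subtrees.
Root fern: left subtree has 1 node {cedar}, right has 8 {hop, tulip, ivy, elm, sage, mint, yew, rye}.
  Root yew: left subtree has 6 nodes {hop, tulip, ivy, elm, sage, mint}, right has 1 {rye}.
    Root tulip: left subtree has 1 node {hop}, right has 4 {ivy, elm, sage, mint}.
      Root ivy: left subtree has 0 nodes { }, right has 3 {elm, sage, mint}.
        Root mint: left subtree has 2 nodes {elm, sage}, right has 0 { }.
          Root elm: left subtree has 0 nodes { }, right has 1 {sage}.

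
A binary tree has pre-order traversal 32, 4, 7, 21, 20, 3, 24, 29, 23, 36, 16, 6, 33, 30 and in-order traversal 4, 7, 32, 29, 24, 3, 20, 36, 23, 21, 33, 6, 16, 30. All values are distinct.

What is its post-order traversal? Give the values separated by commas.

The first element of pre-order is the root; it splits in-order into left and right subtrees.
Root 32: left subtree has 2 nodes {4, 7}, right has 11 {29, 24, 3, 20, 36, 23, 21, 33, 6, 16, 30}.
  Root 4: left subtree has 0 nodes { }, right has 1 {7}.
  Root 21: left subtree has 6 nodes {29, 24, 3, 20, 36, 23}, right has 4 {33, 6, 16, 30}.
    Root 20: left subtree has 3 nodes {29, 24, 3}, right has 2 {36, 23}.
      Root 3: left subtree has 2 nodes {29, 24}, right has 0 { }.
        Root 24: left subtree has 1 node {29}, right has 0 { }.
      Root 23: left subtree has 1 node {36}, right has 0 { }.
    Root 16: left subtree has 2 nodes {33, 6}, right has 1 {30}.
      Root 6: left subtree has 1 node {33}, right has 0 { }.

7, 4, 29, 24, 3, 36, 23, 20, 33, 6, 30, 16, 21, 32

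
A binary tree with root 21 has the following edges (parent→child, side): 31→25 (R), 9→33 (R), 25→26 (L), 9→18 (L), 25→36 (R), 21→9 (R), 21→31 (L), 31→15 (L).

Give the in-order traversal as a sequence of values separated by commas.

15, 31, 26, 25, 36, 21, 18, 9, 33

In-order visits the left subtree, then the node, then the right subtree.
At 21: go left to 31.
  At 31: go left to 15.
    15 is a leaf — visit 15.
  Visit 31.
  At 31: go right to 25.
    At 25: go left to 26.
      26 is a leaf — visit 26.
    Visit 25.
    At 25: go right to 36.
      36 is a leaf — visit 36.
Visit 21.
At 21: go right to 9.
  At 9: go left to 18.
    18 is a leaf — visit 18.
  Visit 9.
  At 9: go right to 33.
    33 is a leaf — visit 33.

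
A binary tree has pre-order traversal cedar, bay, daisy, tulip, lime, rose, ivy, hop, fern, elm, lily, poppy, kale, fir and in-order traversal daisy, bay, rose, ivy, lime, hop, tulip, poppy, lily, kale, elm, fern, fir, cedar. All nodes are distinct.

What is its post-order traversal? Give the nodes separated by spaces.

The first element of pre-order is the root; it splits in-order into left and right subtrees.
Root cedar: left subtree has 13 nodes {daisy, bay, rose, ivy, lime, hop, tulip, poppy, lily, kale, elm, fern, fir}, right has 0 { }.
  Root bay: left subtree has 1 node {daisy}, right has 11 {rose, ivy, lime, hop, tulip, poppy, lily, kale, elm, fern, fir}.
    Root tulip: left subtree has 4 nodes {rose, ivy, lime, hop}, right has 6 {poppy, lily, kale, elm, fern, fir}.
      Root lime: left subtree has 2 nodes {rose, ivy}, right has 1 {hop}.
        Root rose: left subtree has 0 nodes { }, right has 1 {ivy}.
      Root fern: left subtree has 4 nodes {poppy, lily, kale, elm}, right has 1 {fir}.
        Root elm: left subtree has 3 nodes {poppy, lily, kale}, right has 0 { }.
          Root lily: left subtree has 1 node {poppy}, right has 1 {kale}.

daisy ivy rose hop lime poppy kale lily elm fir fern tulip bay cedar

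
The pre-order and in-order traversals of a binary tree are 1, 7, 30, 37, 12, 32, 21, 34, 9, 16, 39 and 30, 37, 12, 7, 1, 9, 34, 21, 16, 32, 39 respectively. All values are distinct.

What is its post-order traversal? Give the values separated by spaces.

The first element of pre-order is the root; it splits in-order into left and right subtrees.
Root 1: left subtree has 4 nodes {30, 37, 12, 7}, right has 6 {9, 34, 21, 16, 32, 39}.
  Root 7: left subtree has 3 nodes {30, 37, 12}, right has 0 { }.
    Root 30: left subtree has 0 nodes { }, right has 2 {37, 12}.
      Root 37: left subtree has 0 nodes { }, right has 1 {12}.
  Root 32: left subtree has 4 nodes {9, 34, 21, 16}, right has 1 {39}.
    Root 21: left subtree has 2 nodes {9, 34}, right has 1 {16}.
      Root 34: left subtree has 1 node {9}, right has 0 { }.

12 37 30 7 9 34 16 21 39 32 1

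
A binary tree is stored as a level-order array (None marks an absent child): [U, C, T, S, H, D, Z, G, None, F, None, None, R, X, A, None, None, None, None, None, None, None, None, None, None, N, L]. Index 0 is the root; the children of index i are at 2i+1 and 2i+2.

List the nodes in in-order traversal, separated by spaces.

G S C F H U D N R L T X Z A

In-order visits the left subtree, then the node, then the right subtree.
At U: go left to C.
  At C: go left to S.
    At S: go left to G.
      G is a leaf — visit G.
    Visit S.
    At S: no right child.
  Visit C.
  At C: go right to H.
    At H: go left to F.
      F is a leaf — visit F.
    Visit H.
    At H: no right child.
Visit U.
At U: go right to T.
  At T: go left to D.
    At D: no left child.
    Visit D.
    At D: go right to R.
      At R: go left to N.
        N is a leaf — visit N.
      Visit R.
      At R: go right to L.
        L is a leaf — visit L.
  Visit T.
  At T: go right to Z.
    At Z: go left to X.
      X is a leaf — visit X.
    Visit Z.
    At Z: go right to A.
      A is a leaf — visit A.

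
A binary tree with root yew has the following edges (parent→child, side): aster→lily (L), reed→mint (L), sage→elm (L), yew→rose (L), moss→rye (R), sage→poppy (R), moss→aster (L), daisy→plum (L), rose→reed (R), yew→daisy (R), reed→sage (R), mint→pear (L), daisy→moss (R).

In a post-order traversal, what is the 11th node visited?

Post-order visits the left subtree, then the right subtree, then the node.
At yew: go left to rose.
  At rose: no left child.
  At rose: go right to reed.
    At reed: go left to mint.
      At mint: go left to pear.
        pear is a leaf — visit pear.
      At mint: no right child.
      Visit mint.
    At reed: go right to sage.
      At sage: go left to elm.
        elm is a leaf — visit elm.
      At sage: go right to poppy.
        poppy is a leaf — visit poppy.
      Visit sage.
    Visit reed.
  Visit rose.
At yew: go right to daisy.
  At daisy: go left to plum.
    plum is a leaf — visit plum.
  At daisy: go right to moss.
    At moss: go left to aster.
      At aster: go left to lily.
        lily is a leaf — visit lily.
      At aster: no right child.
      Visit aster.
    At moss: go right to rye.
      rye is a leaf — visit rye.
    Visit moss.
  Visit daisy.
Visit yew.
Full post-order sequence: pear, mint, elm, poppy, sage, reed, rose, plum, lily, aster, rye, moss, daisy, yew.

rye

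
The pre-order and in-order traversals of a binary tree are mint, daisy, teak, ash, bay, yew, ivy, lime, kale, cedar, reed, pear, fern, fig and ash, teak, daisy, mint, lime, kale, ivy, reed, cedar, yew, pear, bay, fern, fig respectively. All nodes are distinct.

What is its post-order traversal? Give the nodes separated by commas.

ash, teak, daisy, kale, lime, reed, cedar, ivy, pear, yew, fig, fern, bay, mint

The first element of pre-order is the root; it splits in-order into left and right subtrees.
Root mint: left subtree has 3 nodes {ash, teak, daisy}, right has 10 {lime, kale, ivy, reed, cedar, yew, pear, bay, fern, fig}.
  Root daisy: left subtree has 2 nodes {ash, teak}, right has 0 { }.
    Root teak: left subtree has 1 node {ash}, right has 0 { }.
  Root bay: left subtree has 7 nodes {lime, kale, ivy, reed, cedar, yew, pear}, right has 2 {fern, fig}.
    Root yew: left subtree has 5 nodes {lime, kale, ivy, reed, cedar}, right has 1 {pear}.
      Root ivy: left subtree has 2 nodes {lime, kale}, right has 2 {reed, cedar}.
        Root lime: left subtree has 0 nodes { }, right has 1 {kale}.
        Root cedar: left subtree has 1 node {reed}, right has 0 { }.
    Root fern: left subtree has 0 nodes { }, right has 1 {fig}.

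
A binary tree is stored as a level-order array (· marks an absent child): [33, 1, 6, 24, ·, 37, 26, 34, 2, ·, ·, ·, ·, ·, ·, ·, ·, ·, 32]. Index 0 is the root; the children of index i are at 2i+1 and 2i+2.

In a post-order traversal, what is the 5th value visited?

Post-order visits the left subtree, then the right subtree, then the node.
At 33: go left to 1.
  At 1: go left to 24.
    At 24: go left to 34.
      34 is a leaf — visit 34.
    At 24: go right to 2.
      At 2: no left child.
      At 2: go right to 32.
        32 is a leaf — visit 32.
      Visit 2.
    Visit 24.
  At 1: no right child.
  Visit 1.
At 33: go right to 6.
  At 6: go left to 37.
    37 is a leaf — visit 37.
  At 6: go right to 26.
    26 is a leaf — visit 26.
  Visit 6.
Visit 33.
Full post-order sequence: 34, 32, 2, 24, 1, 37, 26, 6, 33.

1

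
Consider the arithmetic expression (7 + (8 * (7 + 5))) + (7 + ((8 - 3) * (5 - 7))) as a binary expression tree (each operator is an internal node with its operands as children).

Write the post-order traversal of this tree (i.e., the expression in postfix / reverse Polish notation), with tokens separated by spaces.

7 8 7 5 + * + 7 8 3 - 5 7 - * + +

Post-order on an expression tree gives postfix notation: for each operator, emit left operand, right operand, then the operator.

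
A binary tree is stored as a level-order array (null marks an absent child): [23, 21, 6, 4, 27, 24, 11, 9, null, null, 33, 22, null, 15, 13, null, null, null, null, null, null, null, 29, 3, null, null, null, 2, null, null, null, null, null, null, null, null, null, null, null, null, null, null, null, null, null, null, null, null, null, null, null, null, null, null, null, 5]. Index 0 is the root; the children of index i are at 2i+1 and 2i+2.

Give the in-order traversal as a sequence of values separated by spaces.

9 4 21 27 33 29 23 3 22 24 6 5 2 15 11 13

In-order visits the left subtree, then the node, then the right subtree.
At 23: go left to 21.
  At 21: go left to 4.
    At 4: go left to 9.
      9 is a leaf — visit 9.
    Visit 4.
    At 4: no right child.
  Visit 21.
  At 21: go right to 27.
    At 27: no left child.
    Visit 27.
    At 27: go right to 33.
      At 33: no left child.
      Visit 33.
      At 33: go right to 29.
        29 is a leaf — visit 29.
Visit 23.
At 23: go right to 6.
  At 6: go left to 24.
    At 24: go left to 22.
      At 22: go left to 3.
        3 is a leaf — visit 3.
      Visit 22.
      At 22: no right child.
    Visit 24.
    At 24: no right child.
  Visit 6.
  At 6: go right to 11.
    At 11: go left to 15.
      At 15: go left to 2.
        At 2: go left to 5.
          5 is a leaf — visit 5.
        Visit 2.
        At 2: no right child.
      Visit 15.
      At 15: no right child.
    Visit 11.
    At 11: go right to 13.
      13 is a leaf — visit 13.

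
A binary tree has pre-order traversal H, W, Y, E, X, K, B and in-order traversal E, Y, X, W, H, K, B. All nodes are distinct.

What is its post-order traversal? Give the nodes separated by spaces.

The first element of pre-order is the root; it splits in-order into left and right subtrees.
Root H: left subtree has 4 nodes {E, Y, X, W}, right has 2 {K, B}.
  Root W: left subtree has 3 nodes {E, Y, X}, right has 0 { }.
    Root Y: left subtree has 1 node {E}, right has 1 {X}.
  Root K: left subtree has 0 nodes { }, right has 1 {B}.

E X Y W B K H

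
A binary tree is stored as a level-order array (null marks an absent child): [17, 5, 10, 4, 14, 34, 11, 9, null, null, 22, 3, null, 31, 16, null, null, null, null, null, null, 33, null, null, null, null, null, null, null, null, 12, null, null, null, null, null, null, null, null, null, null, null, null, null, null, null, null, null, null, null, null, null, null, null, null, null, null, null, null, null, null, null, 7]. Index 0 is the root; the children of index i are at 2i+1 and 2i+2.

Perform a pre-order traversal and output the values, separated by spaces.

17 5 4 9 14 22 33 10 34 3 11 31 16 12 7

Pre-order visits the node, then its left subtree, then its right subtree.
Visit 17.
At 17: go left to 5.
  Visit 5.
  At 5: go left to 4.
    Visit 4.
    At 4: go left to 9.
      9 is a leaf — visit 9.
    At 4: no right child.
  At 5: go right to 14.
    Visit 14.
    At 14: no left child.
    At 14: go right to 22.
      Visit 22.
      At 22: go left to 33.
        33 is a leaf — visit 33.
      At 22: no right child.
At 17: go right to 10.
  Visit 10.
  At 10: go left to 34.
    Visit 34.
    At 34: go left to 3.
      3 is a leaf — visit 3.
    At 34: no right child.
  At 10: go right to 11.
    Visit 11.
    At 11: go left to 31.
      31 is a leaf — visit 31.
    At 11: go right to 16.
      Visit 16.
      At 16: no left child.
      At 16: go right to 12.
        Visit 12.
        At 12: no left child.
        At 12: go right to 7.
          7 is a leaf — visit 7.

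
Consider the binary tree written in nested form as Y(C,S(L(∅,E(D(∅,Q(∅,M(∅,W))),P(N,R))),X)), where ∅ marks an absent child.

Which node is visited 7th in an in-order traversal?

In-order visits the left subtree, then the node, then the right subtree.
At Y: go left to C.
  C is a leaf — visit C.
Visit Y.
At Y: go right to S.
  At S: go left to L.
    At L: no left child.
    Visit L.
    At L: go right to E.
      At E: go left to D.
        At D: no left child.
        Visit D.
        At D: go right to Q.
          At Q: no left child.
          Visit Q.
          At Q: go right to M.
            At M: no left child.
            Visit M.
            At M: go right to W.
              W is a leaf — visit W.
      Visit E.
      At E: go right to P.
        At P: go left to N.
          N is a leaf — visit N.
        Visit P.
        At P: go right to R.
          R is a leaf — visit R.
  Visit S.
  At S: go right to X.
    X is a leaf — visit X.
Full in-order sequence: C, Y, L, D, Q, M, W, E, N, P, R, S, X.

W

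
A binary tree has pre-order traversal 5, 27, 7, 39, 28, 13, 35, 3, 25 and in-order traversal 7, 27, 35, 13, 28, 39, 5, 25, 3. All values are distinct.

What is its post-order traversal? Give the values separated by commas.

The first element of pre-order is the root; it splits in-order into left and right subtrees.
Root 5: left subtree has 6 nodes {7, 27, 35, 13, 28, 39}, right has 2 {25, 3}.
  Root 27: left subtree has 1 node {7}, right has 4 {35, 13, 28, 39}.
    Root 39: left subtree has 3 nodes {35, 13, 28}, right has 0 { }.
      Root 28: left subtree has 2 nodes {35, 13}, right has 0 { }.
        Root 13: left subtree has 1 node {35}, right has 0 { }.
  Root 3: left subtree has 1 node {25}, right has 0 { }.

7, 35, 13, 28, 39, 27, 25, 3, 5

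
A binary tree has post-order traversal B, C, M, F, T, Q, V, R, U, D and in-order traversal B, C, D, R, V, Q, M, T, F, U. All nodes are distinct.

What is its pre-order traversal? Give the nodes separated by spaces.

The last element of post-order is the root; it splits in-order into left and right subtrees.
Root D: left subtree has 2 nodes {B, C}, right has 7 {R, V, Q, M, T, F, U}.
  Root C: left subtree has 1 node {B}, right has 0 { }.
  Root U: left subtree has 6 nodes {R, V, Q, M, T, F}, right has 0 { }.
    Root R: left subtree has 0 nodes { }, right has 5 {V, Q, M, T, F}.
      Root V: left subtree has 0 nodes { }, right has 4 {Q, M, T, F}.
        Root Q: left subtree has 0 nodes { }, right has 3 {M, T, F}.
          Root T: left subtree has 1 node {M}, right has 1 {F}.

D C B U R V Q T M F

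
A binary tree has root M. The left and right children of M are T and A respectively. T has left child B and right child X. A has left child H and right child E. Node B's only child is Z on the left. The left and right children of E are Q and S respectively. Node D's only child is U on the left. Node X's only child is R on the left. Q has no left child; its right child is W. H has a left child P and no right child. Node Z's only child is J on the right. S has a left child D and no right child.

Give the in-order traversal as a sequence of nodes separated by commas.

In-order visits the left subtree, then the node, then the right subtree.
At M: go left to T.
  At T: go left to B.
    At B: go left to Z.
      At Z: no left child.
      Visit Z.
      At Z: go right to J.
        J is a leaf — visit J.
    Visit B.
    At B: no right child.
  Visit T.
  At T: go right to X.
    At X: go left to R.
      R is a leaf — visit R.
    Visit X.
    At X: no right child.
Visit M.
At M: go right to A.
  At A: go left to H.
    At H: go left to P.
      P is a leaf — visit P.
    Visit H.
    At H: no right child.
  Visit A.
  At A: go right to E.
    At E: go left to Q.
      At Q: no left child.
      Visit Q.
      At Q: go right to W.
        W is a leaf — visit W.
    Visit E.
    At E: go right to S.
      At S: go left to D.
        At D: go left to U.
          U is a leaf — visit U.
        Visit D.
        At D: no right child.
      Visit S.
      At S: no right child.

Z, J, B, T, R, X, M, P, H, A, Q, W, E, U, D, S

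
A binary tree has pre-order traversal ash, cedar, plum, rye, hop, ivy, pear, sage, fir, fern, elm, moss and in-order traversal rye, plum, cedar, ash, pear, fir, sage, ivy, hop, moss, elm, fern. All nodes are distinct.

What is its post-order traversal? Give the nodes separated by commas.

The first element of pre-order is the root; it splits in-order into left and right subtrees.
Root ash: left subtree has 3 nodes {rye, plum, cedar}, right has 8 {pear, fir, sage, ivy, hop, moss, elm, fern}.
  Root cedar: left subtree has 2 nodes {rye, plum}, right has 0 { }.
    Root plum: left subtree has 1 node {rye}, right has 0 { }.
  Root hop: left subtree has 4 nodes {pear, fir, sage, ivy}, right has 3 {moss, elm, fern}.
    Root ivy: left subtree has 3 nodes {pear, fir, sage}, right has 0 { }.
      Root pear: left subtree has 0 nodes { }, right has 2 {fir, sage}.
        Root sage: left subtree has 1 node {fir}, right has 0 { }.
    Root fern: left subtree has 2 nodes {moss, elm}, right has 0 { }.
      Root elm: left subtree has 1 node {moss}, right has 0 { }.

rye, plum, cedar, fir, sage, pear, ivy, moss, elm, fern, hop, ash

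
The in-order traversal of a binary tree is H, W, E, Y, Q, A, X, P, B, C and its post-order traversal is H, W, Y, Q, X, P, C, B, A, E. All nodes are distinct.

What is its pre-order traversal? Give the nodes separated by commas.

E, W, H, A, Q, Y, B, P, X, C

The last element of post-order is the root; it splits in-order into left and right subtrees.
Root E: left subtree has 2 nodes {H, W}, right has 7 {Y, Q, A, X, P, B, C}.
  Root W: left subtree has 1 node {H}, right has 0 { }.
  Root A: left subtree has 2 nodes {Y, Q}, right has 4 {X, P, B, C}.
    Root Q: left subtree has 1 node {Y}, right has 0 { }.
    Root B: left subtree has 2 nodes {X, P}, right has 1 {C}.
      Root P: left subtree has 1 node {X}, right has 0 { }.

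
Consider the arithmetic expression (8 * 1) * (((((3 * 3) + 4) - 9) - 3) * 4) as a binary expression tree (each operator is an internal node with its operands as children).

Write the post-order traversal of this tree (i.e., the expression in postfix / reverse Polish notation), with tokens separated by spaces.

Post-order on an expression tree gives postfix notation: for each operator, emit left operand, right operand, then the operator.

8 1 * 3 3 * 4 + 9 - 3 - 4 * *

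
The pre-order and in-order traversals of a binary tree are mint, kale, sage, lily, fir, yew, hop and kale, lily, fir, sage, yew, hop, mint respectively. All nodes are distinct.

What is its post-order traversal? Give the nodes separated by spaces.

fir lily hop yew sage kale mint

The first element of pre-order is the root; it splits in-order into left and right subtrees.
Root mint: left subtree has 6 nodes {kale, lily, fir, sage, yew, hop}, right has 0 { }.
  Root kale: left subtree has 0 nodes { }, right has 5 {lily, fir, sage, yew, hop}.
    Root sage: left subtree has 2 nodes {lily, fir}, right has 2 {yew, hop}.
      Root lily: left subtree has 0 nodes { }, right has 1 {fir}.
      Root yew: left subtree has 0 nodes { }, right has 1 {hop}.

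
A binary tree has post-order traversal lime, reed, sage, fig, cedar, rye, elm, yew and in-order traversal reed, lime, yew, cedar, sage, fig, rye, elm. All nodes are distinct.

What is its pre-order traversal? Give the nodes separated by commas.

yew, reed, lime, elm, rye, cedar, fig, sage

The last element of post-order is the root; it splits in-order into left and right subtrees.
Root yew: left subtree has 2 nodes {reed, lime}, right has 5 {cedar, sage, fig, rye, elm}.
  Root reed: left subtree has 0 nodes { }, right has 1 {lime}.
  Root elm: left subtree has 4 nodes {cedar, sage, fig, rye}, right has 0 { }.
    Root rye: left subtree has 3 nodes {cedar, sage, fig}, right has 0 { }.
      Root cedar: left subtree has 0 nodes { }, right has 2 {sage, fig}.
        Root fig: left subtree has 1 node {sage}, right has 0 { }.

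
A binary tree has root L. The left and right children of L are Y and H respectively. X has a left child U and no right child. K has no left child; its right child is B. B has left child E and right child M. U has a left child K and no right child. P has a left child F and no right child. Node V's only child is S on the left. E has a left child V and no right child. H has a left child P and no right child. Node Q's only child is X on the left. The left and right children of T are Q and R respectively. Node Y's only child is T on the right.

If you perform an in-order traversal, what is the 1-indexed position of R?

In-order visits the left subtree, then the node, then the right subtree.
At L: go left to Y.
  At Y: no left child.
  Visit Y.
  At Y: go right to T.
    At T: go left to Q.
      At Q: go left to X.
        At X: go left to U.
          At U: go left to K.
            At K: no left child.
            Visit K.
            At K: go right to B.
              At B: go left to E.
                At E: go left to V.
                  At V: go left to S.
                    S is a leaf — visit S.
                  Visit V.
                  At V: no right child.
                Visit E.
                At E: no right child.
              Visit B.
              At B: go right to M.
                M is a leaf — visit M.
          Visit U.
          At U: no right child.
        Visit X.
        At X: no right child.
      Visit Q.
      At Q: no right child.
    Visit T.
    At T: go right to R.
      R is a leaf — visit R.
Visit L.
At L: go right to H.
  At H: go left to P.
    At P: go left to F.
      F is a leaf — visit F.
    Visit P.
    At P: no right child.
  Visit H.
  At H: no right child.
Full in-order sequence: Y, K, S, V, E, B, M, U, X, Q, T, R, L, F, P, H.

12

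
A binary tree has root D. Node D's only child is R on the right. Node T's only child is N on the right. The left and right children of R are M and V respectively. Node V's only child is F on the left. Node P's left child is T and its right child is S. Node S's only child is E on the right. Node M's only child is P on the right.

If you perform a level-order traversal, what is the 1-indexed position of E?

Level-order visits nodes level by level from the root, left to right within each level.
Level 0: D
Level 1: R
Level 2: M, V
Level 3: P, F
Level 4: T, S
Level 5: N, E
Full level-order sequence: D, R, M, V, P, F, T, S, N, E.

10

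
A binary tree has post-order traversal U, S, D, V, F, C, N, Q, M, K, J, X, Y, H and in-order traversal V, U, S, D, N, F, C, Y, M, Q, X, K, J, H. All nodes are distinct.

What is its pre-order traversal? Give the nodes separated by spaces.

H Y N V D S U C F X M Q J K

The last element of post-order is the root; it splits in-order into left and right subtrees.
Root H: left subtree has 13 nodes {V, U, S, D, N, F, C, Y, M, Q, X, K, J}, right has 0 { }.
  Root Y: left subtree has 7 nodes {V, U, S, D, N, F, C}, right has 5 {M, Q, X, K, J}.
    Root N: left subtree has 4 nodes {V, U, S, D}, right has 2 {F, C}.
      Root V: left subtree has 0 nodes { }, right has 3 {U, S, D}.
        Root D: left subtree has 2 nodes {U, S}, right has 0 { }.
          Root S: left subtree has 1 node {U}, right has 0 { }.
      Root C: left subtree has 1 node {F}, right has 0 { }.
    Root X: left subtree has 2 nodes {M, Q}, right has 2 {K, J}.
      Root M: left subtree has 0 nodes { }, right has 1 {Q}.
      Root J: left subtree has 1 node {K}, right has 0 { }.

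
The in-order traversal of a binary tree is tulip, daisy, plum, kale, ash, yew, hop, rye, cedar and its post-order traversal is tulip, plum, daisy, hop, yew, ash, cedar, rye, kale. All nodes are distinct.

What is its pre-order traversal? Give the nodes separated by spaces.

The last element of post-order is the root; it splits in-order into left and right subtrees.
Root kale: left subtree has 3 nodes {tulip, daisy, plum}, right has 5 {ash, yew, hop, rye, cedar}.
  Root daisy: left subtree has 1 node {tulip}, right has 1 {plum}.
  Root rye: left subtree has 3 nodes {ash, yew, hop}, right has 1 {cedar}.
    Root ash: left subtree has 0 nodes { }, right has 2 {yew, hop}.
      Root yew: left subtree has 0 nodes { }, right has 1 {hop}.

kale daisy tulip plum rye ash yew hop cedar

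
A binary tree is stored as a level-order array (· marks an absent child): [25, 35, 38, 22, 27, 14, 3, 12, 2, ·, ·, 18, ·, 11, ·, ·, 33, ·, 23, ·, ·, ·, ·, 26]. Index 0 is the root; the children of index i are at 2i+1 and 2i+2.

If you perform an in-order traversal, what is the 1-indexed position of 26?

9

In-order visits the left subtree, then the node, then the right subtree.
At 25: go left to 35.
  At 35: go left to 22.
    At 22: go left to 12.
      At 12: no left child.
      Visit 12.
      At 12: go right to 33.
        33 is a leaf — visit 33.
    Visit 22.
    At 22: go right to 2.
      At 2: no left child.
      Visit 2.
      At 2: go right to 23.
        23 is a leaf — visit 23.
  Visit 35.
  At 35: go right to 27.
    27 is a leaf — visit 27.
Visit 25.
At 25: go right to 38.
  At 38: go left to 14.
    At 14: go left to 18.
      At 18: go left to 26.
        26 is a leaf — visit 26.
      Visit 18.
      At 18: no right child.
    Visit 14.
    At 14: no right child.
  Visit 38.
  At 38: go right to 3.
    At 3: go left to 11.
      11 is a leaf — visit 11.
    Visit 3.
    At 3: no right child.
Full in-order sequence: 12, 33, 22, 2, 23, 35, 27, 25, 26, 18, 14, 38, 11, 3.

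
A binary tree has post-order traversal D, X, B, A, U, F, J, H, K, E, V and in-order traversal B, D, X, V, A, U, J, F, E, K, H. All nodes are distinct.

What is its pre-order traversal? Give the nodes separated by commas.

V, B, X, D, E, J, U, A, F, K, H

The last element of post-order is the root; it splits in-order into left and right subtrees.
Root V: left subtree has 3 nodes {B, D, X}, right has 7 {A, U, J, F, E, K, H}.
  Root B: left subtree has 0 nodes { }, right has 2 {D, X}.
    Root X: left subtree has 1 node {D}, right has 0 { }.
  Root E: left subtree has 4 nodes {A, U, J, F}, right has 2 {K, H}.
    Root J: left subtree has 2 nodes {A, U}, right has 1 {F}.
      Root U: left subtree has 1 node {A}, right has 0 { }.
    Root K: left subtree has 0 nodes { }, right has 1 {H}.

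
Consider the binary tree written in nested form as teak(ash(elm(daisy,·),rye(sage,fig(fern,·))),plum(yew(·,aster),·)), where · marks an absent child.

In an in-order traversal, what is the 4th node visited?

sage

In-order visits the left subtree, then the node, then the right subtree.
At teak: go left to ash.
  At ash: go left to elm.
    At elm: go left to daisy.
      daisy is a leaf — visit daisy.
    Visit elm.
    At elm: no right child.
  Visit ash.
  At ash: go right to rye.
    At rye: go left to sage.
      sage is a leaf — visit sage.
    Visit rye.
    At rye: go right to fig.
      At fig: go left to fern.
        fern is a leaf — visit fern.
      Visit fig.
      At fig: no right child.
Visit teak.
At teak: go right to plum.
  At plum: go left to yew.
    At yew: no left child.
    Visit yew.
    At yew: go right to aster.
      aster is a leaf — visit aster.
  Visit plum.
  At plum: no right child.
Full in-order sequence: daisy, elm, ash, sage, rye, fern, fig, teak, yew, aster, plum.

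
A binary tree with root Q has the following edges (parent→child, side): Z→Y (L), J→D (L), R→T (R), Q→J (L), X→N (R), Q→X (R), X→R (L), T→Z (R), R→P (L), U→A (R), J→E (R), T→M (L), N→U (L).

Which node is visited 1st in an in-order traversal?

D

In-order visits the left subtree, then the node, then the right subtree.
At Q: go left to J.
  At J: go left to D.
    D is a leaf — visit D.
  Visit J.
  At J: go right to E.
    E is a leaf — visit E.
Visit Q.
At Q: go right to X.
  At X: go left to R.
    At R: go left to P.
      P is a leaf — visit P.
    Visit R.
    At R: go right to T.
      At T: go left to M.
        M is a leaf — visit M.
      Visit T.
      At T: go right to Z.
        At Z: go left to Y.
          Y is a leaf — visit Y.
        Visit Z.
        At Z: no right child.
  Visit X.
  At X: go right to N.
    At N: go left to U.
      At U: no left child.
      Visit U.
      At U: go right to A.
        A is a leaf — visit A.
    Visit N.
    At N: no right child.
Full in-order sequence: D, J, E, Q, P, R, M, T, Y, Z, X, U, A, N.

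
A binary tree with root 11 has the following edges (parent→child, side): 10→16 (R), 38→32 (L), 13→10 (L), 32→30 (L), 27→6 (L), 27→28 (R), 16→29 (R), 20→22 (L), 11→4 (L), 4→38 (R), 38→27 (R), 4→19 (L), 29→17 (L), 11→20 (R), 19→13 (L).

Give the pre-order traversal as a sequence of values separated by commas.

11, 4, 19, 13, 10, 16, 29, 17, 38, 32, 30, 27, 6, 28, 20, 22

Pre-order visits the node, then its left subtree, then its right subtree.
Visit 11.
At 11: go left to 4.
  Visit 4.
  At 4: go left to 19.
    Visit 19.
    At 19: go left to 13.
      Visit 13.
      At 13: go left to 10.
        Visit 10.
        At 10: no left child.
        At 10: go right to 16.
          Visit 16.
          At 16: no left child.
          At 16: go right to 29.
            Visit 29.
            At 29: go left to 17.
              17 is a leaf — visit 17.
            At 29: no right child.
      At 13: no right child.
    At 19: no right child.
  At 4: go right to 38.
    Visit 38.
    At 38: go left to 32.
      Visit 32.
      At 32: go left to 30.
        30 is a leaf — visit 30.
      At 32: no right child.
    At 38: go right to 27.
      Visit 27.
      At 27: go left to 6.
        6 is a leaf — visit 6.
      At 27: go right to 28.
        28 is a leaf — visit 28.
At 11: go right to 20.
  Visit 20.
  At 20: go left to 22.
    22 is a leaf — visit 22.
  At 20: no right child.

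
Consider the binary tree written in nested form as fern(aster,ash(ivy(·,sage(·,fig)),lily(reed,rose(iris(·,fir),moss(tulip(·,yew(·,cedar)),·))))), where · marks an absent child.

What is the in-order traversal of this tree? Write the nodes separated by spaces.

aster fern ivy sage fig ash reed lily iris fir rose tulip yew cedar moss

In-order visits the left subtree, then the node, then the right subtree.
At fern: go left to aster.
  aster is a leaf — visit aster.
Visit fern.
At fern: go right to ash.
  At ash: go left to ivy.
    At ivy: no left child.
    Visit ivy.
    At ivy: go right to sage.
      At sage: no left child.
      Visit sage.
      At sage: go right to fig.
        fig is a leaf — visit fig.
  Visit ash.
  At ash: go right to lily.
    At lily: go left to reed.
      reed is a leaf — visit reed.
    Visit lily.
    At lily: go right to rose.
      At rose: go left to iris.
        At iris: no left child.
        Visit iris.
        At iris: go right to fir.
          fir is a leaf — visit fir.
      Visit rose.
      At rose: go right to moss.
        At moss: go left to tulip.
          At tulip: no left child.
          Visit tulip.
          At tulip: go right to yew.
            At yew: no left child.
            Visit yew.
            At yew: go right to cedar.
              cedar is a leaf — visit cedar.
        Visit moss.
        At moss: no right child.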